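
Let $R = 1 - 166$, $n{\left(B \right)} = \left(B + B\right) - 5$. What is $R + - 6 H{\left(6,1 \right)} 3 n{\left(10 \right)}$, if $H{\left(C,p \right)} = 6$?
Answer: $-1785$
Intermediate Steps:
$n{\left(B \right)} = -5 + 2 B$ ($n{\left(B \right)} = 2 B - 5 = -5 + 2 B$)
$R = -165$
$R + - 6 H{\left(6,1 \right)} 3 n{\left(10 \right)} = -165 + \left(-6\right) 6 \cdot 3 \left(-5 + 2 \cdot 10\right) = -165 + \left(-36\right) 3 \left(-5 + 20\right) = -165 - 1620 = -1785$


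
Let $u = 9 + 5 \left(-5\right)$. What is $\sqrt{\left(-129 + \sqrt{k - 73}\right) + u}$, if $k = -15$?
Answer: $\sqrt{-145 + 2 i \sqrt{22}} \approx 0.38931 + 12.048 i$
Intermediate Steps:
$u = -16$ ($u = 9 - 25 = -16$)
$\sqrt{\left(-129 + \sqrt{k - 73}\right) + u} = \sqrt{\left(-129 + \sqrt{-15 - 73}\right) - 16} = \sqrt{\left(-129 + \sqrt{-88}\right) - 16} = \sqrt{\left(-129 + 2 i \sqrt{22}\right) - 16} = \sqrt{-145 + 2 i \sqrt{22}}$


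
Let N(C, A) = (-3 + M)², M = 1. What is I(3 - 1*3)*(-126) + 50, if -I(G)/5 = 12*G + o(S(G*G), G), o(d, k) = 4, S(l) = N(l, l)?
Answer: 2570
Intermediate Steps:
N(C, A) = 4 (N(C, A) = (-3 + 1)² = (-2)² = 4)
S(l) = 4
I(G) = -20 - 60*G (I(G) = -5*(12*G + 4) = -5*(4 + 12*G) = -20 - 60*G)
I(3 - 1*3)*(-126) + 50 = (-20 - 60*(3 - 1*3))*(-126) + 50 = (-20 - 60*(3 - 3))*(-126) + 50 = (-20 - 60*0)*(-126) + 50 = (-20 + 0)*(-126) + 50 = -20*(-126) + 50 = 2520 + 50 = 2570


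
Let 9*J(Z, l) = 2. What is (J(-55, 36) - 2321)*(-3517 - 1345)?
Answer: 101552594/9 ≈ 1.1284e+7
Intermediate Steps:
J(Z, l) = 2/9 (J(Z, l) = (⅑)*2 = 2/9)
(J(-55, 36) - 2321)*(-3517 - 1345) = (2/9 - 2321)*(-3517 - 1345) = -20887/9*(-4862) = 101552594/9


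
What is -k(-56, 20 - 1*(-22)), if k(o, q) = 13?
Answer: -13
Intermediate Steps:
-k(-56, 20 - 1*(-22)) = -1*13 = -13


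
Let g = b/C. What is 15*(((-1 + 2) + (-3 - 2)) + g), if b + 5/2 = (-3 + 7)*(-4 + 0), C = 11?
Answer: -1875/22 ≈ -85.227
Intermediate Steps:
b = -37/2 (b = -5/2 + (-3 + 7)*(-4 + 0) = -5/2 + 4*(-4) = -5/2 - 16 = -37/2 ≈ -18.500)
g = -37/22 (g = -37/2/11 = -37/2*1/11 = -37/22 ≈ -1.6818)
15*(((-1 + 2) + (-3 - 2)) + g) = 15*(((-1 + 2) + (-3 - 2)) - 37/22) = 15*((1 - 5) - 37/22) = 15*(-4 - 37/22) = 15*(-125/22) = -1875/22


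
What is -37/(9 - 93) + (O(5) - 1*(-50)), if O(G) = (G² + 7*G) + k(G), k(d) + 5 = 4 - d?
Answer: 8773/84 ≈ 104.44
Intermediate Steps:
k(d) = -1 - d (k(d) = -5 + (4 - d) = -1 - d)
O(G) = -1 + G² + 6*G (O(G) = (G² + 7*G) + (-1 - G) = -1 + G² + 6*G)
-37/(9 - 93) + (O(5) - 1*(-50)) = -37/(9 - 93) + ((-1 + 5² + 6*5) - 1*(-50)) = -37/(-84) + ((-1 + 25 + 30) + 50) = -37*(-1/84) + (54 + 50) = 37/84 + 104 = 8773/84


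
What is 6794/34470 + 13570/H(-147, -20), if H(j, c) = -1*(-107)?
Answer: 234242429/1844145 ≈ 127.02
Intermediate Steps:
H(j, c) = 107
6794/34470 + 13570/H(-147, -20) = 6794/34470 + 13570/107 = 6794*(1/34470) + 13570*(1/107) = 3397/17235 + 13570/107 = 234242429/1844145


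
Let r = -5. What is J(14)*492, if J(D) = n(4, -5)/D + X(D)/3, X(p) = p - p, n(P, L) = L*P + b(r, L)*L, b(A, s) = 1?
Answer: -6150/7 ≈ -878.57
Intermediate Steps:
n(P, L) = L + L*P (n(P, L) = L*P + 1*L = L*P + L = L + L*P)
X(p) = 0
J(D) = -25/D (J(D) = (-5*(1 + 4))/D + 0/3 = (-5*5)/D + 0*(⅓) = -25/D + 0 = -25/D)
J(14)*492 = -25/14*492 = -6150/7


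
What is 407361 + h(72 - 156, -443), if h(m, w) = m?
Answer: 407277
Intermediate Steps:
407361 + h(72 - 156, -443) = 407361 + (72 - 156) = 407361 - 84 = 407277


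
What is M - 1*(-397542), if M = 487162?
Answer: 884704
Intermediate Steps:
M - 1*(-397542) = 487162 - 1*(-397542) = 487162 + 397542 = 884704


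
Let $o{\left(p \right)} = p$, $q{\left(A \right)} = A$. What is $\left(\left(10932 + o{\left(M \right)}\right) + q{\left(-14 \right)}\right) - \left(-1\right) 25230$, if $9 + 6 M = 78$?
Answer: $\frac{72319}{2} \approx 36160.0$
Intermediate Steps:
$M = \frac{23}{2}$ ($M = - \frac{3}{2} + \frac{1}{6} \cdot 78 = - \frac{3}{2} + 13 = \frac{23}{2} \approx 11.5$)
$\left(\left(10932 + o{\left(M \right)}\right) + q{\left(-14 \right)}\right) - \left(-1\right) 25230 = \left(\left(10932 + \frac{23}{2}\right) - 14\right) - \left(-1\right) 25230 = \left(\frac{21887}{2} - 14\right) - -25230 = \frac{21859}{2} + 25230 = \frac{72319}{2}$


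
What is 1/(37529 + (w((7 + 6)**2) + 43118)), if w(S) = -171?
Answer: 1/80476 ≈ 1.2426e-5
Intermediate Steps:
1/(37529 + (w((7 + 6)**2) + 43118)) = 1/(37529 + (-171 + 43118)) = 1/(37529 + 42947) = 1/80476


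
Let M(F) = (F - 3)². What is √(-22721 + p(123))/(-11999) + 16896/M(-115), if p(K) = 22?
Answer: 4224/3481 - I*√22699/11999 ≈ 1.2134 - 0.012556*I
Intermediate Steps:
M(F) = (-3 + F)²
√(-22721 + p(123))/(-11999) + 16896/M(-115) = √(-22721 + 22)/(-11999) + 16896/((-3 - 115)²) = √(-22699)*(-1/11999) + 16896/((-118)²) = (I*√22699)*(-1/11999) + 16896/13924 = -I*√22699/11999 + 16896*(1/13924) = -I*√22699/11999 + 4224/3481 = 4224/3481 - I*√22699/11999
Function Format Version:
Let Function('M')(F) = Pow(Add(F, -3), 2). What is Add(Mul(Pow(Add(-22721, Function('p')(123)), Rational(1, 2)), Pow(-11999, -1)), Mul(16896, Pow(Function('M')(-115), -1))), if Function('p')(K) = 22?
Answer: Add(Rational(4224, 3481), Mul(Rational(-1, 11999), I, Pow(22699, Rational(1, 2)))) ≈ Add(1.2134, Mul(-0.012556, I))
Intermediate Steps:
Function('M')(F) = Pow(Add(-3, F), 2)
Add(Mul(Pow(Add(-22721, Function('p')(123)), Rational(1, 2)), Pow(-11999, -1)), Mul(16896, Pow(Function('M')(-115), -1))) = Add(Mul(Pow(Add(-22721, 22), Rational(1, 2)), Pow(-11999, -1)), Mul(16896, Pow(Pow(Add(-3, -115), 2), -1))) = Add(Mul(Pow(-22699, Rational(1, 2)), Rational(-1, 11999)), Mul(16896, Pow(Pow(-118, 2), -1))) = Add(Mul(Mul(I, Pow(22699, Rational(1, 2))), Rational(-1, 11999)), Mul(16896, Pow(13924, -1))) = Add(Mul(Rational(-1, 11999), I, Pow(22699, Rational(1, 2))), Mul(16896, Rational(1, 13924))) = Add(Mul(Rational(-1, 11999), I, Pow(22699, Rational(1, 2))), Rational(4224, 3481)) = Add(Rational(4224, 3481), Mul(Rational(-1, 11999), I, Pow(22699, Rational(1, 2))))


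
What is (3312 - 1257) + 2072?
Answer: 4127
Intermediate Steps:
(3312 - 1257) + 2072 = 2055 + 2072 = 4127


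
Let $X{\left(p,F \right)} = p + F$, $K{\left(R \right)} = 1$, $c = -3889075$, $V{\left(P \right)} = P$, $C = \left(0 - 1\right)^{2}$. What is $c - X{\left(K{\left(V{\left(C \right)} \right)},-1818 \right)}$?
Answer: $-3887258$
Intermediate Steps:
$C = 1$ ($C = \left(-1\right)^{2} = 1$)
$X{\left(p,F \right)} = F + p$
$c - X{\left(K{\left(V{\left(C \right)} \right)},-1818 \right)} = -3889075 - \left(-1818 + 1\right) = -3889075 - -1817 = -3889075 + 1817 = -3887258$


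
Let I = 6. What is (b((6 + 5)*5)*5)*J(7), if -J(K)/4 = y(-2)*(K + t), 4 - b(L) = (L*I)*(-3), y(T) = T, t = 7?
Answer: 556640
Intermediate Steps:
b(L) = 4 + 18*L (b(L) = 4 - L*6*(-3) = 4 - 6*L*(-3) = 4 - (-18)*L = 4 + 18*L)
J(K) = 56 + 8*K (J(K) = -(-8)*(K + 7) = -(-8)*(7 + K) = -4*(-14 - 2*K) = 56 + 8*K)
(b((6 + 5)*5)*5)*J(7) = ((4 + 18*((6 + 5)*5))*5)*(56 + 8*7) = ((4 + 18*(11*5))*5)*(56 + 56) = ((4 + 18*55)*5)*112 = ((4 + 990)*5)*112 = (994*5)*112 = 4970*112 = 556640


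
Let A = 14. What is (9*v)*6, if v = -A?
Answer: -756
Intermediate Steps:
v = -14 (v = -1*14 = -14)
(9*v)*6 = (9*(-14))*6 = -126*6 = -756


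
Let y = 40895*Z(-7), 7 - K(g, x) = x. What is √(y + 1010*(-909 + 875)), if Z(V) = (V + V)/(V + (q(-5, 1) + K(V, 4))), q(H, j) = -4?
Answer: 3*√16545/2 ≈ 192.94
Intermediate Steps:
K(g, x) = 7 - x
Z(V) = 2*V/(-1 + V) (Z(V) = (V + V)/(V + (-4 + (7 - 1*4))) = (2*V)/(V + (-4 + (7 - 4))) = (2*V)/(V + (-4 + 3)) = (2*V)/(V - 1) = (2*V)/(-1 + V) = 2*V/(-1 + V))
y = 286265/4 (y = 40895*(2*(-7)/(-1 - 7)) = 40895*(2*(-7)/(-8)) = 40895*(2*(-7)*(-⅛)) = 40895*(7/4) = 286265/4 ≈ 71566.)
√(y + 1010*(-909 + 875)) = √(286265/4 + 1010*(-909 + 875)) = √(286265/4 + 1010*(-34)) = √(286265/4 - 34340) = √(148905/4) = 3*√16545/2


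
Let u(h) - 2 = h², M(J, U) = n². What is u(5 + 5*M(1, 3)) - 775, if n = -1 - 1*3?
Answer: 6452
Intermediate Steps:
n = -4 (n = -1 - 3 = -4)
M(J, U) = 16 (M(J, U) = (-4)² = 16)
u(h) = 2 + h²
u(5 + 5*M(1, 3)) - 775 = (2 + (5 + 5*16)²) - 775 = (2 + (5 + 80)²) - 775 = (2 + 85²) - 775 = (2 + 7225) - 775 = 7227 - 775 = 6452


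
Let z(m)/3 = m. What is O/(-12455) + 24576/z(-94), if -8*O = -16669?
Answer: -8700189/99640 ≈ -87.316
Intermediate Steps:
O = 16669/8 (O = -⅛*(-16669) = 16669/8 ≈ 2083.6)
z(m) = 3*m
O/(-12455) + 24576/z(-94) = (16669/8)/(-12455) + 24576/((3*(-94))) = (16669/8)*(-1/12455) + 24576/(-282) = -16669/99640 + 24576*(-1/282) = -16669/99640 - 4096/47 = -8700189/99640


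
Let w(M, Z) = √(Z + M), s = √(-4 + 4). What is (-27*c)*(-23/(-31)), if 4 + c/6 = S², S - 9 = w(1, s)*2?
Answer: -435942/31 ≈ -14063.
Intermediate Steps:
s = 0 (s = √0 = 0)
w(M, Z) = √(M + Z)
S = 11 (S = 9 + √(1 + 0)*2 = 9 + √1*2 = 9 + 1*2 = 9 + 2 = 11)
c = 702 (c = -24 + 6*11² = -24 + 6*121 = -24 + 726 = 702)
(-27*c)*(-23/(-31)) = (-27*702)*(-23/(-31)) = -(-435942)*(-1)/31 = -18954*23/31 = -435942/31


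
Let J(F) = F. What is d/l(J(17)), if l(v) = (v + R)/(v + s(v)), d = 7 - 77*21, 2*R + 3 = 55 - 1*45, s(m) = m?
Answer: -109480/41 ≈ -2670.2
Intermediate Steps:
R = 7/2 (R = -3/2 + (55 - 1*45)/2 = -3/2 + (55 - 45)/2 = -3/2 + (1/2)*10 = -3/2 + 5 = 7/2 ≈ 3.5000)
d = -1610 (d = 7 - 1617 = -1610)
l(v) = (7/2 + v)/(2*v) (l(v) = (v + 7/2)/(v + v) = (7/2 + v)/((2*v)) = (7/2 + v)*(1/(2*v)) = (7/2 + v)/(2*v))
d/l(J(17)) = -1610*68/(7 + 2*17) = -1610*68/(7 + 34) = -1610/((1/4)*(1/17)*41) = -1610/41/68 = -1610*68/41 = -109480/41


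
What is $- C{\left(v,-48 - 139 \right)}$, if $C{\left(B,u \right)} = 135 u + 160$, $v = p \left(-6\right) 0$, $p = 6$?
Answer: $25085$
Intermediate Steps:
$v = 0$ ($v = 6 \left(-6\right) 0 = \left(-36\right) 0 = 0$)
$C{\left(B,u \right)} = 160 + 135 u$
$- C{\left(v,-48 - 139 \right)} = - (160 + 135 \left(-48 - 139\right)) = - (160 + 135 \left(-187\right)) = - (160 - 25245) = \left(-1\right) \left(-25085\right) = 25085$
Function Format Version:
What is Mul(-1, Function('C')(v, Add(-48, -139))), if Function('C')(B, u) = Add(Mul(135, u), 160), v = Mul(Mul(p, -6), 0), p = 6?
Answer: 25085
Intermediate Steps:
v = 0 (v = Mul(Mul(6, -6), 0) = Mul(-36, 0) = 0)
Function('C')(B, u) = Add(160, Mul(135, u))
Mul(-1, Function('C')(v, Add(-48, -139))) = Mul(-1, Add(160, Mul(135, Add(-48, -139)))) = Mul(-1, Add(160, Mul(135, -187))) = Mul(-1, Add(160, -25245)) = Mul(-1, -25085) = 25085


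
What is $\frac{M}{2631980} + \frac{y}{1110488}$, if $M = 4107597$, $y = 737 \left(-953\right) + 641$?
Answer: $\frac{26101193959}{28103675060} \approx 0.92875$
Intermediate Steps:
$y = -701720$ ($y = -702361 + 641 = -701720$)
$\frac{M}{2631980} + \frac{y}{1110488} = \frac{4107597}{2631980} - \frac{701720}{1110488} = 4107597 \cdot \frac{1}{2631980} - \frac{87715}{138811} = \frac{315969}{202460} - \frac{87715}{138811} = \frac{26101193959}{28103675060}$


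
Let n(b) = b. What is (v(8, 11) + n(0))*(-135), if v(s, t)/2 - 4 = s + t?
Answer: -6210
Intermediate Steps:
v(s, t) = 8 + 2*s + 2*t (v(s, t) = 8 + 2*(s + t) = 8 + (2*s + 2*t) = 8 + 2*s + 2*t)
(v(8, 11) + n(0))*(-135) = ((8 + 2*8 + 2*11) + 0)*(-135) = ((8 + 16 + 22) + 0)*(-135) = (46 + 0)*(-135) = 46*(-135) = -6210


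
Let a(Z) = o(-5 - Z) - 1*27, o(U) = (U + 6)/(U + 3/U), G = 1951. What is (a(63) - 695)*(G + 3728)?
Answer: -18947858562/4627 ≈ -4.0951e+6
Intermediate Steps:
o(U) = (6 + U)/(U + 3/U)
a(Z) = -27 + (1 - Z)*(-5 - Z)/(3 + (-5 - Z)²) (a(Z) = (-5 - Z)*(6 + (-5 - Z))/(3 + (-5 - Z)²) - 1*27 = (-5 - Z)*(1 - Z)/(3 + (-5 - Z)²) - 27 = (1 - Z)*(-5 - Z)/(3 + (-5 - Z)²) - 27 = -27 + (1 - Z)*(-5 - Z)/(3 + (-5 - Z)²))
(a(63) - 695)*(G + 3728) = ((-761 - 266*63 - 26*63²)/(28 + 63² + 10*63) - 695)*(1951 + 3728) = ((-761 - 16758 - 26*3969)/(28 + 3969 + 630) - 695)*5679 = ((-761 - 16758 - 103194)/4627 - 695)*5679 = ((1/4627)*(-120713) - 695)*5679 = (-120713/4627 - 695)*5679 = -3336478/4627*5679 = -18947858562/4627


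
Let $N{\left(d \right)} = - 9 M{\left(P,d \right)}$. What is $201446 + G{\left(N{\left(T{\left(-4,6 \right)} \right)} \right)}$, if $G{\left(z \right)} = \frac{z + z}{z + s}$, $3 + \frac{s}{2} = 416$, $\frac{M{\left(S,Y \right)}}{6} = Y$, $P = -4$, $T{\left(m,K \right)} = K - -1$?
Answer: $\frac{3223109}{16} \approx 2.0144 \cdot 10^{5}$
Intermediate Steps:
$T{\left(m,K \right)} = 1 + K$ ($T{\left(m,K \right)} = K + 1 = 1 + K$)
$M{\left(S,Y \right)} = 6 Y$
$s = 826$ ($s = -6 + 2 \cdot 416 = -6 + 832 = 826$)
$N{\left(d \right)} = - 54 d$ ($N{\left(d \right)} = - 9 \cdot 6 d = - 54 d$)
$G{\left(z \right)} = \frac{2 z}{826 + z}$ ($G{\left(z \right)} = \frac{z + z}{z + 826} = \frac{2 z}{826 + z}$)
$201446 + G{\left(N{\left(T{\left(-4,6 \right)} \right)} \right)} = 201446 + \frac{2 \left(- 54 \left(1 + 6\right)\right)}{826 - 54 \left(1 + 6\right)} = 201446 + \frac{2 \left(\left(-54\right) 7\right)}{826 - 378} = 201446 + 2 \left(-378\right) \frac{1}{826 - 378} = 201446 + 2 \left(-378\right) \frac{1}{448} = 201446 - \frac{27}{16} = \frac{3223109}{16}$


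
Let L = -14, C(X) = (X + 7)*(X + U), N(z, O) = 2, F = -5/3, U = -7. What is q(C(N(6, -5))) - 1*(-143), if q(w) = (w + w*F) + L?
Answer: 159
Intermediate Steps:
F = -5/3 (F = -5*1/3 = -5/3 ≈ -1.6667)
C(X) = (-7 + X)*(7 + X) (C(X) = (X + 7)*(X - 7) = (7 + X)*(-7 + X) = (-7 + X)*(7 + X))
q(w) = -14 - 2*w/3 (q(w) = (w + w*(-5/3)) - 14 = (w - 5*w/3) - 14 = -2*w/3 - 14 = -14 - 2*w/3)
q(C(N(6, -5))) - 1*(-143) = (-14 - 2*(-49 + 2**2)/3) - 1*(-143) = (-14 - 2*(-49 + 4)/3) + 143 = (-14 - 2/3*(-45)) + 143 = (-14 + 30) + 143 = 16 + 143 = 159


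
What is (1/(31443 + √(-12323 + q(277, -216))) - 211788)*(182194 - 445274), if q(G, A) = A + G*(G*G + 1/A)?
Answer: 11642825258124154878240/208962904957 + 1578480*√27528844962/208962904957 ≈ 5.5717e+10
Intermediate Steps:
q(G, A) = A + G*(1/A + G²) (q(G, A) = A + G*(G² + 1/A) = A + G*(1/A + G²))
(1/(31443 + √(-12323 + q(277, -216))) - 211788)*(182194 - 445274) = (1/(31443 + √(-12323 + (-216 + 277³ + 277/(-216)))) - 211788)*(182194 - 445274) = (1/(31443 + √(-12323 + (-216 + 21253933 + 277*(-1/216)))) - 211788)*(-263080) = (1/(31443 + √(-12323 + (-216 + 21253933 - 277/216))) - 211788)*(-263080) = (1/(31443 + √(-12323 + 4590802595/216)) - 211788)*(-263080) = (1/(31443 + √(4588140827/216)) - 211788)*(-263080) = (1/(31443 + √27528844962/36) - 211788)*(-263080) = (-211788 + 1/(31443 + √27528844962/36))*(-263080) = 55717187040 - 263080/(31443 + √27528844962/36)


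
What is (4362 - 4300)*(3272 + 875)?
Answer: 257114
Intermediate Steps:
(4362 - 4300)*(3272 + 875) = 62*4147 = 257114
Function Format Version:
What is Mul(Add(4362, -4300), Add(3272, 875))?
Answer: 257114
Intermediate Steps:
Mul(Add(4362, -4300), Add(3272, 875)) = Mul(62, 4147) = 257114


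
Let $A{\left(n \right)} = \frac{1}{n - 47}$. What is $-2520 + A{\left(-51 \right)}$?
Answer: $- \frac{246961}{98} \approx -2520.0$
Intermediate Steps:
$A{\left(n \right)} = \frac{1}{-47 + n}$
$-2520 + A{\left(-51 \right)} = -2520 + \frac{1}{-47 - 51} = -2520 + \frac{1}{-98} = -2520 - \frac{1}{98} = - \frac{246961}{98}$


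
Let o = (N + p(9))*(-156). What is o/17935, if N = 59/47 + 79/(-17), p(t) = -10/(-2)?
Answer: -40092/2866013 ≈ -0.013989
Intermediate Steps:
p(t) = 5 (p(t) = -10*(-½) = 5)
N = -2710/799 (N = 59*(1/47) + 79*(-1/17) = 59/47 - 79/17 = -2710/799 ≈ -3.3917)
o = -200460/799 (o = (-2710/799 + 5)*(-156) = (1285/799)*(-156) = -200460/799 ≈ -250.89)
o/17935 = -200460/799/17935 = -200460/799*1/17935 = -40092/2866013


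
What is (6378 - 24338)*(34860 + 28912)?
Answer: -1145345120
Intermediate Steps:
(6378 - 24338)*(34860 + 28912) = -17960*63772 = -1145345120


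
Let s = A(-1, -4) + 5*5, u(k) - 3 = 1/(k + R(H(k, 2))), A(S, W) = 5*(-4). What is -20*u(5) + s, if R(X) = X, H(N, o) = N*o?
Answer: -169/3 ≈ -56.333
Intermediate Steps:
A(S, W) = -20
u(k) = 3 + 1/(3*k) (u(k) = 3 + 1/(k + k*2) = 3 + 1/(k + 2*k) = 3 + 1/(3*k))
s = 5 (s = -20 + 5*5 = -20 + 25 = 5)
-20*u(5) + s = -20*(3 + (⅓)/5) + 5 = -20*(3 + (⅓)*(⅕)) + 5 = -20*(3 + 1/15) + 5 = -20*46/15 + 5 = -184/3 + 5 = -169/3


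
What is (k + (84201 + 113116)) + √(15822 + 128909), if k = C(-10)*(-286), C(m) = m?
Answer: 200177 + √144731 ≈ 2.0056e+5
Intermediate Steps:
k = 2860 (k = -10*(-286) = 2860)
(k + (84201 + 113116)) + √(15822 + 128909) = (2860 + (84201 + 113116)) + √(15822 + 128909) = (2860 + 197317) + √144731 = 200177 + √144731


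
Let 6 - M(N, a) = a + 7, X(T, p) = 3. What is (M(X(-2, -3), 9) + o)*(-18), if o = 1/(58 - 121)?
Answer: 1262/7 ≈ 180.29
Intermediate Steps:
o = -1/63 (o = 1/(-63) = -1/63 ≈ -0.015873)
M(N, a) = -1 - a (M(N, a) = 6 - (a + 7) = 6 - (7 + a) = 6 + (-7 - a) = -1 - a)
(M(X(-2, -3), 9) + o)*(-18) = ((-1 - 1*9) - 1/63)*(-18) = ((-1 - 9) - 1/63)*(-18) = (-10 - 1/63)*(-18) = -631/63*(-18) = 1262/7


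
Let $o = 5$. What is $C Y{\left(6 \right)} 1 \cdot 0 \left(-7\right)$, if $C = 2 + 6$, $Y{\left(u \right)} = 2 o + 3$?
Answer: $0$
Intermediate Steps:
$Y{\left(u \right)} = 13$ ($Y{\left(u \right)} = 2 \cdot 5 + 3 = 10 + 3 = 13$)
$C = 8$
$C Y{\left(6 \right)} 1 \cdot 0 \left(-7\right) = 8 \cdot 13 \cdot 1 \cdot 0 \left(-7\right) = 8 \cdot 13 \cdot 0 \left(-7\right) = 8 \cdot 0 \left(-7\right) = 0 \left(-7\right) = 0$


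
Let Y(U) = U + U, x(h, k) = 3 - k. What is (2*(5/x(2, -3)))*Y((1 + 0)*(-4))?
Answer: -40/3 ≈ -13.333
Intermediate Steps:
Y(U) = 2*U
(2*(5/x(2, -3)))*Y((1 + 0)*(-4)) = (2*(5/(3 - 1*(-3))))*(2*((1 + 0)*(-4))) = (2*(5/(3 + 3)))*(2*(1*(-4))) = (2*(5/6))*(2*(-4)) = (2*(5*(⅙)))*(-8) = (2*(⅚))*(-8) = (5/3)*(-8) = -40/3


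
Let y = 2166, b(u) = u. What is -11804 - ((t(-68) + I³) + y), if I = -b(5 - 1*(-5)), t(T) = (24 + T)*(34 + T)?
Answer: -14466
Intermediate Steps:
I = -10 (I = -(5 - 1*(-5)) = -(5 + 5) = -1*10 = -10)
-11804 - ((t(-68) + I³) + y) = -11804 - (((816 + (-68)² + 58*(-68)) + (-10)³) + 2166) = -11804 - (((816 + 4624 - 3944) - 1000) + 2166) = -11804 - ((1496 - 1000) + 2166) = -11804 - (496 + 2166) = -11804 - 1*2662 = -11804 - 2662 = -14466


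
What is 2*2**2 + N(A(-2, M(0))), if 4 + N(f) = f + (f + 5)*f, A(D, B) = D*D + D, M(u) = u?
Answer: 20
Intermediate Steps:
A(D, B) = D + D**2 (A(D, B) = D**2 + D = D + D**2)
N(f) = -4 + f + f*(5 + f) (N(f) = -4 + (f + (f + 5)*f) = -4 + (f + (5 + f)*f) = -4 + (f + f*(5 + f)) = -4 + f + f*(5 + f))
2*2**2 + N(A(-2, M(0))) = 2*2**2 + (-4 + (-2*(1 - 2))**2 + 6*(-2*(1 - 2))) = 2*4 + (-4 + (-2*(-1))**2 + 6*(-2*(-1))) = 8 + (-4 + 2**2 + 6*2) = 8 + (-4 + 4 + 12) = 8 + 12 = 20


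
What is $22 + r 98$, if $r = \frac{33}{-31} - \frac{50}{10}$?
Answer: $- \frac{17742}{31} \approx -572.32$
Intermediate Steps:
$r = - \frac{188}{31}$ ($r = 33 \left(- \frac{1}{31}\right) - 5 = - \frac{33}{31} - 5 = - \frac{188}{31} \approx -6.0645$)
$22 + r 98 = 22 - \frac{18424}{31} = - \frac{17742}{31}$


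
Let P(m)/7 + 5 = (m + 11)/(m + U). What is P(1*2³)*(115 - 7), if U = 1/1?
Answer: -2184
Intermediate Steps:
U = 1
P(m) = -35 + 7*(11 + m)/(1 + m) (P(m) = -35 + 7*((m + 11)/(m + 1)) = -35 + 7*((11 + m)/(1 + m)) = -35 + 7*(11 + m)/(1 + m))
P(1*2³)*(115 - 7) = (14*(3 - 2*2³)/(1 + 1*2³))*(115 - 7) = (14*(3 - 2*8)/(1 + 1*8))*108 = (14*(3 - 2*8)/(1 + 8))*108 = (14*(3 - 16)/9)*108 = (14*(⅑)*(-13))*108 = -182/9*108 = -2184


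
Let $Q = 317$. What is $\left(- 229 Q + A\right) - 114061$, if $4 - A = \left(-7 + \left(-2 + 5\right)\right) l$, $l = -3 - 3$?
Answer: $-186674$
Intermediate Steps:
$l = -6$
$A = -20$ ($A = 4 - \left(-7 + \left(-2 + 5\right)\right) \left(-6\right) = 4 - \left(-7 + 3\right) \left(-6\right) = 4 - \left(-4\right) \left(-6\right) = 4 - 24 = -20$)
$\left(- 229 Q + A\right) - 114061 = \left(\left(-229\right) 317 - 20\right) - 114061 = \left(-72593 - 20\right) - 114061 = -72613 - 114061 = -186674$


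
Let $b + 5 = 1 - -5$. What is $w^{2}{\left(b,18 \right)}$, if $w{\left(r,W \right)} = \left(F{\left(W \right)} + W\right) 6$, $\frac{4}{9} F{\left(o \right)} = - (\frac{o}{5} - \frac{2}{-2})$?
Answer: $\frac{210681}{100} \approx 2106.8$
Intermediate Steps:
$b = 1$ ($b = -5 + \left(1 - -5\right) = -5 + \left(1 + 5\right) = -5 + 6 = 1$)
$F{\left(o \right)} = - \frac{9}{4} - \frac{9 o}{20}$ ($F{\left(o \right)} = \frac{9 \left(- (\frac{o}{5} - \frac{2}{-2})\right)}{4} = \frac{9 \left(- (o \frac{1}{5} - -1)\right)}{4} = \frac{9 \left(- (\frac{o}{5} + 1)\right)}{4} = \frac{9 \left(- (1 + \frac{o}{5})\right)}{4} = \frac{9 \left(-1 - \frac{o}{5}\right)}{4} = - \frac{9}{4} - \frac{9 o}{20}$)
$w{\left(r,W \right)} = - \frac{27}{2} + \frac{33 W}{10}$ ($w{\left(r,W \right)} = \left(\left(- \frac{9}{4} - \frac{9 W}{20}\right) + W\right) 6 = \left(- \frac{9}{4} + \frac{11 W}{20}\right) 6 = - \frac{27}{2} + \frac{33 W}{10}$)
$w^{2}{\left(b,18 \right)} = \left(- \frac{27}{2} + \frac{33}{10} \cdot 18\right)^{2} = \left(- \frac{27}{2} + \frac{297}{5}\right)^{2} = \left(\frac{459}{10}\right)^{2} = \frac{210681}{100}$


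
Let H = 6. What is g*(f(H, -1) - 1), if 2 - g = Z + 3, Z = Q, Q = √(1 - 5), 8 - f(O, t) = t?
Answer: -8 - 16*I ≈ -8.0 - 16.0*I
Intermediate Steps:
f(O, t) = 8 - t
Q = 2*I (Q = √(-4) = 2*I ≈ 2.0*I)
Z = 2*I ≈ 2.0*I
g = -1 - 2*I (g = 2 - (2*I + 3) = 2 - (3 + 2*I) = 2 + (-3 - 2*I) = -1 - 2*I ≈ -1.0 - 2.0*I)
g*(f(H, -1) - 1) = (-1 - 2*I)*((8 - 1*(-1)) - 1) = (-1 - 2*I)*((8 + 1) - 1) = (-1 - 2*I)*(9 - 1) = (-1 - 2*I)*8 = -8 - 16*I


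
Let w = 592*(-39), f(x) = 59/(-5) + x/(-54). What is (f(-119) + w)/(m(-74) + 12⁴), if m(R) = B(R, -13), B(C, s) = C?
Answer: -6236351/5578740 ≈ -1.1179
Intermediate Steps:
m(R) = R
f(x) = -59/5 - x/54 (f(x) = 59*(-⅕) + x*(-1/54) = -59/5 - x/54)
w = -23088
(f(-119) + w)/(m(-74) + 12⁴) = ((-59/5 - 1/54*(-119)) - 23088)/(-74 + 12⁴) = ((-59/5 + 119/54) - 23088)/(-74 + 20736) = (-2591/270 - 23088)/20662 = -6236351/270*1/20662 = -6236351/5578740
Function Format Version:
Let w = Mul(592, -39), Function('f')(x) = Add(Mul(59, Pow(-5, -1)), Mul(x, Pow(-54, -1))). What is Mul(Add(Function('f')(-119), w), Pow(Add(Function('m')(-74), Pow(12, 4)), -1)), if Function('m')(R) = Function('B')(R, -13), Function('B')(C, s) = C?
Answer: Rational(-6236351, 5578740) ≈ -1.1179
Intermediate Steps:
Function('m')(R) = R
Function('f')(x) = Add(Rational(-59, 5), Mul(Rational(-1, 54), x)) (Function('f')(x) = Add(Mul(59, Rational(-1, 5)), Mul(x, Rational(-1, 54))) = Add(Rational(-59, 5), Mul(Rational(-1, 54), x)))
w = -23088
Mul(Add(Function('f')(-119), w), Pow(Add(Function('m')(-74), Pow(12, 4)), -1)) = Mul(Add(Add(Rational(-59, 5), Mul(Rational(-1, 54), -119)), -23088), Pow(Add(-74, Pow(12, 4)), -1)) = Mul(Add(Add(Rational(-59, 5), Rational(119, 54)), -23088), Pow(Add(-74, 20736), -1)) = Mul(Add(Rational(-2591, 270), -23088), Pow(20662, -1)) = Mul(Rational(-6236351, 270), Rational(1, 20662)) = Rational(-6236351, 5578740)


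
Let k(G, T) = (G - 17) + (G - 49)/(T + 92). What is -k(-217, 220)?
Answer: 36637/156 ≈ 234.85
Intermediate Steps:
k(G, T) = -17 + G + (-49 + G)/(92 + T) (k(G, T) = (-17 + G) + (-49 + G)/(92 + T) = -17 + G + (-49 + G)/(92 + T))
-k(-217, 220) = -(-1613 - 17*220 + 93*(-217) - 217*220)/(92 + 220) = -(-1613 - 3740 - 20181 - 47740)/312 = -(-73274)/312 = -1*(-36637/156) = 36637/156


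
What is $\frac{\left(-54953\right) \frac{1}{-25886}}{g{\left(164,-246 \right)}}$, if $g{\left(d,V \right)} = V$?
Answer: $- \frac{54953}{6367956} \approx -0.0086296$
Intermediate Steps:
$\frac{\left(-54953\right) \frac{1}{-25886}}{g{\left(164,-246 \right)}} = \frac{\left(-54953\right) \frac{1}{-25886}}{-246} = \left(-54953\right) \left(- \frac{1}{25886}\right) \left(- \frac{1}{246}\right) = \frac{54953}{25886} \left(- \frac{1}{246}\right) = - \frac{54953}{6367956}$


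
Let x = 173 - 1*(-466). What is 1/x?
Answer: 1/639 ≈ 0.0015649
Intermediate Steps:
x = 639 (x = 173 + 466 = 639)
1/x = 1/639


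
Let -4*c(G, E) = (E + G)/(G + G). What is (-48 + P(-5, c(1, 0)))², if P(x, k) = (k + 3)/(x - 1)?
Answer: 5414929/2304 ≈ 2350.2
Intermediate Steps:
c(G, E) = -(E + G)/(8*G) (c(G, E) = -(E + G)/(4*(G + G)) = -(E + G)/(4*(2*G)) = -(E + G)*1/(2*G)/4 = -(E + G)/(8*G))
P(x, k) = (3 + k)/(-1 + x)
(-48 + P(-5, c(1, 0)))² = (-48 + (3 + (⅛)*(-1*0 - 1*1)/1)/(-1 - 5))² = (-48 + (3 + (⅛)*1*(0 - 1))/(-6))² = (-48 - (3 + (⅛)*1*(-1))/6)² = (-48 - (3 - ⅛)/6)² = (-48 - ⅙*23/8)² = (-48 - 23/48)² = (-2327/48)² = 5414929/2304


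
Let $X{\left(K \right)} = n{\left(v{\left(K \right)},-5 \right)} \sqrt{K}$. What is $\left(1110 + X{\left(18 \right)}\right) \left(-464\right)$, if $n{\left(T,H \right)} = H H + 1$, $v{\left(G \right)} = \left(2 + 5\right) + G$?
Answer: $-515040 - 36192 \sqrt{2} \approx -5.6622 \cdot 10^{5}$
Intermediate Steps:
$v{\left(G \right)} = 7 + G$
$n{\left(T,H \right)} = 1 + H^{2}$ ($n{\left(T,H \right)} = H^{2} + 1 = 1 + H^{2}$)
$X{\left(K \right)} = 26 \sqrt{K}$ ($X{\left(K \right)} = \left(1 + \left(-5\right)^{2}\right) \sqrt{K} = \left(1 + 25\right) \sqrt{K} = 26 \sqrt{K}$)
$\left(1110 + X{\left(18 \right)}\right) \left(-464\right) = \left(1110 + 26 \sqrt{18}\right) \left(-464\right) = \left(1110 + 26 \cdot 3 \sqrt{2}\right) \left(-464\right) = \left(1110 + 78 \sqrt{2}\right) \left(-464\right) = -515040 - 36192 \sqrt{2}$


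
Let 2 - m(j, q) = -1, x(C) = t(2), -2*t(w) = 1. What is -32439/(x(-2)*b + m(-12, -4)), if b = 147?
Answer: 21626/47 ≈ 460.13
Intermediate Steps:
t(w) = -½ (t(w) = -½*1 = -½)
x(C) = -½
m(j, q) = 3 (m(j, q) = 2 - 1*(-1) = 2 + 1 = 3)
-32439/(x(-2)*b + m(-12, -4)) = -32439/(-½*147 + 3) = -32439/(-147/2 + 3) = -32439/(-141/2) = -32439*(-2/141) = 21626/47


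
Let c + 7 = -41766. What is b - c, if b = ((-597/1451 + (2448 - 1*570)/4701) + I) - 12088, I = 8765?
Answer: 87424391477/2273717 ≈ 38450.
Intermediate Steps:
c = -41773 (c = -7 - 41766 = -41773)
b = -7555588764/2273717 (b = ((-597/1451 + (2448 - 1*570)/4701) + 8765) - 12088 = ((-597*1/1451 + (2448 - 570)*(1/4701)) + 8765) - 12088 = ((-597/1451 + 1878*(1/4701)) + 8765) - 12088 = ((-597/1451 + 626/1567) + 8765) - 12088 = (-27173/2273717 + 8765) - 12088 = 19929102332/2273717 - 12088 = -7555588764/2273717 ≈ -3323.0)
b - c = -7555588764/2273717 - 1*(-41773) = -7555588764/2273717 + 41773 = 87424391477/2273717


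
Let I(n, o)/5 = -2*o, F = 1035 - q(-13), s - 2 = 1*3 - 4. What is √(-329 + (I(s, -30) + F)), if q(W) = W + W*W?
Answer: 5*√34 ≈ 29.155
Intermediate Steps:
s = 1 (s = 2 + (1*3 - 4) = 2 + (3 - 4) = 2 - 1 = 1)
q(W) = W + W²
F = 879 (F = 1035 - (-13)*(1 - 13) = 1035 - (-13)*(-12) = 1035 - 1*156 = 1035 - 156 = 879)
I(n, o) = -10*o (I(n, o) = 5*(-2*o) = -10*o)
√(-329 + (I(s, -30) + F)) = √(-329 + (-10*(-30) + 879)) = √(-329 + (300 + 879)) = √(-329 + 1179) = √850 = 5*√34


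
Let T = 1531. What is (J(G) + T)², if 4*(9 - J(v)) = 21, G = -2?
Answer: 37687321/16 ≈ 2.3555e+6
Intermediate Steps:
J(v) = 15/4 (J(v) = 9 - ¼*21 = 9 - 21/4 = 15/4)
(J(G) + T)² = (15/4 + 1531)² = (6139/4)² = 37687321/16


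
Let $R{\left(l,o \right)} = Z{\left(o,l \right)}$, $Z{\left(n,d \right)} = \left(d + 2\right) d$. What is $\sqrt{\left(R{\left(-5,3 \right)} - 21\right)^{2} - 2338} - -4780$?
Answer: $4780 + i \sqrt{2302} \approx 4780.0 + 47.979 i$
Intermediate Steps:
$Z{\left(n,d \right)} = d \left(2 + d\right)$ ($Z{\left(n,d \right)} = \left(2 + d\right) d = d \left(2 + d\right)$)
$R{\left(l,o \right)} = l \left(2 + l\right)$
$\sqrt{\left(R{\left(-5,3 \right)} - 21\right)^{2} - 2338} - -4780 = \sqrt{\left(- 5 \left(2 - 5\right) - 21\right)^{2} - 2338} - -4780 = \sqrt{\left(\left(-5\right) \left(-3\right) - 21\right)^{2} - 2338} + 4780 = \sqrt{\left(15 - 21\right)^{2} - 2338} + 4780 = \sqrt{\left(-6\right)^{2} - 2338} + 4780 = \sqrt{36 - 2338} + 4780 = \sqrt{-2302} + 4780 = i \sqrt{2302} + 4780 = 4780 + i \sqrt{2302}$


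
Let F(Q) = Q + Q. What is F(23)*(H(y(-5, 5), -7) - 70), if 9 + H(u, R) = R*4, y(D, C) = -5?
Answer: -4922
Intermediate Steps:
F(Q) = 2*Q
H(u, R) = -9 + 4*R (H(u, R) = -9 + R*4 = -9 + 4*R)
F(23)*(H(y(-5, 5), -7) - 70) = (2*23)*((-9 + 4*(-7)) - 70) = 46*((-9 - 28) - 70) = 46*(-37 - 70) = 46*(-107) = -4922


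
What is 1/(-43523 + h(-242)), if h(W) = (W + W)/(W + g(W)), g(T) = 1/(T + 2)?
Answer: -58081/2527743203 ≈ -2.2977e-5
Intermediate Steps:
g(T) = 1/(2 + T)
h(W) = 2*W/(W + 1/(2 + W)) (h(W) = (W + W)/(W + 1/(2 + W)) = (2*W)/(W + 1/(2 + W)) = 2*W/(W + 1/(2 + W)))
1/(-43523 + h(-242)) = 1/(-43523 + 2*(-242)*(2 - 242)/(1 - 242*(2 - 242))) = 1/(-43523 + 2*(-242)*(-240)/(1 - 242*(-240))) = 1/(-43523 + 2*(-242)*(-240)/(1 + 58080)) = 1/(-43523 + 2*(-242)*(-240)/58081) = 1/(-43523 + 2*(-242)*(1/58081)*(-240)) = 1/(-43523 + 116160/58081) = 1/(-2527743203/58081) = -58081/2527743203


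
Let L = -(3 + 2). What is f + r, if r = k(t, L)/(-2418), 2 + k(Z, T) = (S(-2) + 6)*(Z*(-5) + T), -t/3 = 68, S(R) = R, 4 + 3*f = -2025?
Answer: -819716/1209 ≈ -678.01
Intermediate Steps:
f = -2029/3 (f = -4/3 + (1/3)*(-2025) = -4/3 - 675 = -2029/3 ≈ -676.33)
L = -5 (L = -1*5 = -5)
t = -204 (t = -3*68 = -204)
k(Z, T) = -2 - 20*Z + 4*T (k(Z, T) = -2 + (-2 + 6)*(Z*(-5) + T) = -2 + 4*(-5*Z + T) = -2 + 4*(T - 5*Z) = -2 + (-20*Z + 4*T) = -2 - 20*Z + 4*T)
r = -2029/1209 (r = (-2 - 20*(-204) + 4*(-5))/(-2418) = (-2 + 4080 - 20)*(-1/2418) = 4058*(-1/2418) = -2029/1209 ≈ -1.6782)
f + r = -2029/3 - 2029/1209 = -819716/1209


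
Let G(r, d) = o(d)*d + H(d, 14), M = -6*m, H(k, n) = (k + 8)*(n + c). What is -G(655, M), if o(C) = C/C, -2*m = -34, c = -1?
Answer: 1324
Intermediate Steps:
m = 17 (m = -1/2*(-34) = 17)
H(k, n) = (-1 + n)*(8 + k) (H(k, n) = (k + 8)*(n - 1) = (8 + k)*(-1 + n) = (-1 + n)*(8 + k))
o(C) = 1
M = -102 (M = -6*17 = -102)
G(r, d) = 104 + 14*d (G(r, d) = 1*d + (-8 - d + 8*14 + d*14) = d + (-8 - d + 112 + 14*d) = d + (104 + 13*d) = 104 + 14*d)
-G(655, M) = -(104 + 14*(-102)) = -(104 - 1428) = -1*(-1324) = 1324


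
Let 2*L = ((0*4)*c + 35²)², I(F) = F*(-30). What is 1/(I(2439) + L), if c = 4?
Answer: 2/1354285 ≈ 1.4768e-6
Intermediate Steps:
I(F) = -30*F
L = 1500625/2 (L = ((0*4)*4 + 35²)²/2 = (0*4 + 1225)²/2 = (0 + 1225)²/2 = (½)*1225² = (½)*1500625 = 1500625/2 ≈ 7.5031e+5)
1/(I(2439) + L) = 1/(-30*2439 + 1500625/2) = 1/(-73170 + 1500625/2) = 1/(1354285/2) = 2/1354285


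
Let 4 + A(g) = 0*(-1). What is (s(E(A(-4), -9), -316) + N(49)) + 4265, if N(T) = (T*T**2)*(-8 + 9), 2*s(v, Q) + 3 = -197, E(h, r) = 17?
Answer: 121814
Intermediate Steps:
A(g) = -4 (A(g) = -4 + 0*(-1) = -4 + 0 = -4)
s(v, Q) = -100 (s(v, Q) = -3/2 + (1/2)*(-197) = -3/2 - 197/2 = -100)
N(T) = T**3 (N(T) = T**3*1 = T**3)
(s(E(A(-4), -9), -316) + N(49)) + 4265 = (-100 + 49**3) + 4265 = (-100 + 117649) + 4265 = 117549 + 4265 = 121814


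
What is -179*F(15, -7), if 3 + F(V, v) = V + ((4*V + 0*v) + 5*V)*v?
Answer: 167007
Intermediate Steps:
F(V, v) = -3 + V + 9*V*v (F(V, v) = -3 + (V + ((4*V + 0*v) + 5*V)*v) = -3 + (V + ((4*V + 0) + 5*V)*v) = -3 + (V + (4*V + 5*V)*v) = -3 + (V + (9*V)*v) = -3 + (V + 9*V*v) = -3 + V + 9*V*v)
-179*F(15, -7) = -179*(-3 + 15 + 9*15*(-7)) = -179*(-3 + 15 - 945) = -179*(-933) = 167007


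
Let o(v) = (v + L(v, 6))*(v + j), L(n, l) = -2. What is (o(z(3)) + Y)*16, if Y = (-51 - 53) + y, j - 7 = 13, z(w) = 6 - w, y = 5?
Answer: -1216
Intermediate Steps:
j = 20 (j = 7 + 13 = 20)
Y = -99 (Y = (-51 - 53) + 5 = -104 + 5 = -99)
o(v) = (-2 + v)*(20 + v) (o(v) = (v - 2)*(v + 20) = (-2 + v)*(20 + v))
(o(z(3)) + Y)*16 = ((-40 + (6 - 1*3)² + 18*(6 - 1*3)) - 99)*16 = ((-40 + (6 - 3)² + 18*(6 - 3)) - 99)*16 = ((-40 + 3² + 18*3) - 99)*16 = ((-40 + 9 + 54) - 99)*16 = (23 - 99)*16 = -76*16 = -1216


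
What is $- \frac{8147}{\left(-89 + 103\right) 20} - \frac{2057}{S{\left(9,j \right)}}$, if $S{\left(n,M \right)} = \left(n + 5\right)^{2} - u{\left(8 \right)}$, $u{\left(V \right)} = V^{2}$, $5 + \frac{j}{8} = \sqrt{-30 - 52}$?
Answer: $- \frac{37531}{840} \approx -44.68$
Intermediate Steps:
$j = -40 + 8 i \sqrt{82}$ ($j = -40 + 8 \sqrt{-30 - 52} = -40 + 8 \sqrt{-82} = -40 + 8 i \sqrt{82} \approx -40.0 + 72.443 i$)
$S{\left(n,M \right)} = -64 + \left(5 + n\right)^{2}$ ($S{\left(n,M \right)} = \left(n + 5\right)^{2} - 8^{2} = \left(5 + n\right)^{2} - 64 = -64 + \left(5 + n\right)^{2}$)
$- \frac{8147}{\left(-89 + 103\right) 20} - \frac{2057}{S{\left(9,j \right)}} = - \frac{8147}{\left(-89 + 103\right) 20} - \frac{2057}{-64 + \left(5 + 9\right)^{2}} = - \frac{8147}{14 \cdot 20} - \frac{2057}{-64 + 14^{2}} = - \frac{8147}{280} - \frac{2057}{-64 + 196} = \left(-8147\right) \frac{1}{280} - \frac{2057}{132} = - \frac{8147}{280} - \frac{187}{12} = - \frac{37531}{840}$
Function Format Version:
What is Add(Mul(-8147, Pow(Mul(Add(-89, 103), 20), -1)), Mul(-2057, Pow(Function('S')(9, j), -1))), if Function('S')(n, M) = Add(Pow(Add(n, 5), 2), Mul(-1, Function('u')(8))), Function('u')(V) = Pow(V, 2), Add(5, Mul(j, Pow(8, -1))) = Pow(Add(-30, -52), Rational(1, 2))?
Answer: Rational(-37531, 840) ≈ -44.680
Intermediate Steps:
j = Add(-40, Mul(8, I, Pow(82, Rational(1, 2)))) (j = Add(-40, Mul(8, Pow(Add(-30, -52), Rational(1, 2)))) = Add(-40, Mul(8, Pow(-82, Rational(1, 2)))) = Add(-40, Mul(8, Mul(I, Pow(82, Rational(1, 2))))) = Add(-40, Mul(8, I, Pow(82, Rational(1, 2)))) ≈ Add(-40.000, Mul(72.443, I)))
Function('S')(n, M) = Add(-64, Pow(Add(5, n), 2)) (Function('S')(n, M) = Add(Pow(Add(n, 5), 2), Mul(-1, Pow(8, 2))) = Add(Pow(Add(5, n), 2), Mul(-1, 64)) = Add(Pow(Add(5, n), 2), -64) = Add(-64, Pow(Add(5, n), 2)))
Add(Mul(-8147, Pow(Mul(Add(-89, 103), 20), -1)), Mul(-2057, Pow(Function('S')(9, j), -1))) = Add(Mul(-8147, Pow(Mul(Add(-89, 103), 20), -1)), Mul(-2057, Pow(Add(-64, Pow(Add(5, 9), 2)), -1))) = Add(Mul(-8147, Pow(Mul(14, 20), -1)), Mul(-2057, Pow(Add(-64, Pow(14, 2)), -1))) = Add(Mul(-8147, Pow(280, -1)), Mul(-2057, Pow(Add(-64, 196), -1))) = Add(Mul(-8147, Rational(1, 280)), Mul(-2057, Pow(132, -1))) = Add(Rational(-8147, 280), Mul(-2057, Rational(1, 132))) = Add(Rational(-8147, 280), Rational(-187, 12)) = Rational(-37531, 840)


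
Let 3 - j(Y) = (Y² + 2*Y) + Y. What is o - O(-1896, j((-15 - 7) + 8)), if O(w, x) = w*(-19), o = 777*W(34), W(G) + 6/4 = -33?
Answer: -125661/2 ≈ -62831.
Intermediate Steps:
W(G) = -69/2 (W(G) = -3/2 - 33 = -69/2)
j(Y) = 3 - Y² - 3*Y (j(Y) = 3 - ((Y² + 2*Y) + Y) = 3 - (Y² + 3*Y) = 3 + (-Y² - 3*Y) = 3 - Y² - 3*Y)
o = -53613/2 (o = 777*(-69/2) = -53613/2 ≈ -26807.)
O(w, x) = -19*w
o - O(-1896, j((-15 - 7) + 8)) = -53613/2 - (-19)*(-1896) = -53613/2 - 1*36024 = -53613/2 - 36024 = -125661/2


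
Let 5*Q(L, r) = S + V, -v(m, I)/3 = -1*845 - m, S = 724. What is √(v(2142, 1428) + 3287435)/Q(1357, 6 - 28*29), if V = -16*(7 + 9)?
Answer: 5*√824099/234 ≈ 19.397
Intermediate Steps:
V = -256 (V = -16*16 = -256)
v(m, I) = 2535 + 3*m (v(m, I) = -3*(-1*845 - m) = -3*(-845 - m) = 2535 + 3*m)
Q(L, r) = 468/5 (Q(L, r) = (724 - 256)/5 = (⅕)*468 = 468/5)
√(v(2142, 1428) + 3287435)/Q(1357, 6 - 28*29) = √((2535 + 3*2142) + 3287435)/(468/5) = √((2535 + 6426) + 3287435)*(5/468) = √(8961 + 3287435)*(5/468) = √3296396*(5/468) = (2*√824099)*(5/468) = 5*√824099/234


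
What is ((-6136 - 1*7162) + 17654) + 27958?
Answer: 32314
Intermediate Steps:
((-6136 - 1*7162) + 17654) + 27958 = ((-6136 - 7162) + 17654) + 27958 = (-13298 + 17654) + 27958 = 4356 + 27958 = 32314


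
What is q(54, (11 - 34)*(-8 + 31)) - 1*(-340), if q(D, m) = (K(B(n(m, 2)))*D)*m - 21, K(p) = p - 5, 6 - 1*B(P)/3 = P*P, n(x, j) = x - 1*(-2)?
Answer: 23800448803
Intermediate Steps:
n(x, j) = 2 + x (n(x, j) = x + 2 = 2 + x)
B(P) = 18 - 3*P**2 (B(P) = 18 - 3*P*P = 18 - 3*P**2)
K(p) = -5 + p
q(D, m) = -21 + D*m*(13 - 3*(2 + m)**2) (q(D, m) = ((-5 + (18 - 3*(2 + m)**2))*D)*m - 21 = ((13 - 3*(2 + m)**2)*D)*m - 21 = (D*(13 - 3*(2 + m)**2))*m - 21 = D*m*(13 - 3*(2 + m)**2) - 21 = -21 + D*m*(13 - 3*(2 + m)**2))
q(54, (11 - 34)*(-8 + 31)) - 1*(-340) = (-21 - 1*54*(11 - 34)*(-8 + 31)*(-13 + 3*(2 + (11 - 34)*(-8 + 31))**2)) - 1*(-340) = (-21 - 1*54*(-23*23)*(-13 + 3*(2 - 23*23)**2)) + 340 = (-21 - 1*54*(-529)*(-13 + 3*(2 - 529)**2)) + 340 = (-21 - 1*54*(-529)*(-13 + 3*(-527)**2)) + 340 = (-21 - 1*54*(-529)*(-13 + 3*277729)) + 340 = (-21 - 1*54*(-529)*(-13 + 833187)) + 340 = (-21 - 1*54*(-529)*833174) + 340 = (-21 + 23800448484) + 340 = 23800448463 + 340 = 23800448803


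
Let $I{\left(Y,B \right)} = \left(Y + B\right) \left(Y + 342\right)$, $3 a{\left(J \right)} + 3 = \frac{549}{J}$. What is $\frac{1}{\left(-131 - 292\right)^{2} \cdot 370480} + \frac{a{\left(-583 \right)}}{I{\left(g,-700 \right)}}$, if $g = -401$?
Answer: $- \frac{1538721452231}{76074559836335280} \approx -2.0226 \cdot 10^{-5}$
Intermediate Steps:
$a{\left(J \right)} = -1 + \frac{183}{J}$ ($a{\left(J \right)} = -1 + \frac{549 \frac{1}{J}}{3} = -1 + \frac{183}{J}$)
$I{\left(Y,B \right)} = \left(342 + Y\right) \left(B + Y\right)$ ($I{\left(Y,B \right)} = \left(B + Y\right) \left(342 + Y\right) = \left(342 + Y\right) \left(B + Y\right)$)
$\frac{1}{\left(-131 - 292\right)^{2} \cdot 370480} + \frac{a{\left(-583 \right)}}{I{\left(g,-700 \right)}} = \frac{1}{\left(-131 - 292\right)^{2} \cdot 370480} + \frac{\frac{1}{-583} \left(183 - -583\right)}{\left(-401\right)^{2} + 342 \left(-700\right) + 342 \left(-401\right) - -280700} = \frac{1}{\left(-423\right)^{2}} \cdot \frac{1}{370480} + \frac{\left(- \frac{1}{583}\right) \left(183 + 583\right)}{160801 - 239400 - 137142 + 280700} = \frac{1}{178929} \cdot \frac{1}{370480} + \frac{\left(- \frac{1}{583}\right) 766}{64959} = \frac{1}{178929} \cdot \frac{1}{370480} - \frac{766}{37871097} = \frac{1}{66289615920} - \frac{766}{37871097} = - \frac{1538721452231}{76074559836335280}$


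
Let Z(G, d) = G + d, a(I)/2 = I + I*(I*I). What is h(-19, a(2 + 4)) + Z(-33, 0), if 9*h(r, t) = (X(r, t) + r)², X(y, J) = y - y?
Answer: 64/9 ≈ 7.1111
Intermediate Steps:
X(y, J) = 0
a(I) = 2*I + 2*I³ (a(I) = 2*(I + I*(I*I)) = 2*(I + I*I²) = 2*(I + I³) = 2*I + 2*I³)
h(r, t) = r²/9 (h(r, t) = (0 + r)²/9 = r²/9)
h(-19, a(2 + 4)) + Z(-33, 0) = (⅑)*(-19)² + (-33 + 0) = (⅑)*361 - 33 = 361/9 - 33 = 64/9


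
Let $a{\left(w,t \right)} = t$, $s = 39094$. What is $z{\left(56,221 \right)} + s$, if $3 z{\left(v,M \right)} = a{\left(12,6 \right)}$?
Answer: $39096$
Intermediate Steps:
$z{\left(v,M \right)} = 2$ ($z{\left(v,M \right)} = \frac{1}{3} \cdot 6 = 2$)
$z{\left(56,221 \right)} + s = 2 + 39094 = 39096$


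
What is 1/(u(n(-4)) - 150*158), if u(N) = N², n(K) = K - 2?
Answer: -1/23664 ≈ -4.2258e-5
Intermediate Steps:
n(K) = -2 + K
1/(u(n(-4)) - 150*158) = 1/((-2 - 4)² - 150*158) = 1/((-6)² - 23700) = 1/(36 - 23700) = 1/(-23664) = -1/23664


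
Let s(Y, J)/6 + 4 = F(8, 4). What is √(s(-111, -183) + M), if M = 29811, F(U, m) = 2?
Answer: 3*√3311 ≈ 172.62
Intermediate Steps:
s(Y, J) = -12 (s(Y, J) = -24 + 6*2 = -24 + 12 = -12)
√(s(-111, -183) + M) = √(-12 + 29811) = √29799 = 3*√3311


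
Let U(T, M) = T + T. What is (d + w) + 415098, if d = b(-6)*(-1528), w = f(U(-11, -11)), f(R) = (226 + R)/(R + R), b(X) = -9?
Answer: 4717299/11 ≈ 4.2885e+5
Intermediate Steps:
U(T, M) = 2*T
f(R) = (226 + R)/(2*R) (f(R) = (226 + R)/((2*R)) = (226 + R)*(1/(2*R)) = (226 + R)/(2*R))
w = -51/11 (w = (226 + 2*(-11))/(2*((2*(-11)))) = (1/2)*(226 - 22)/(-22) = (1/2)*(-1/22)*204 = -51/11 ≈ -4.6364)
d = 13752 (d = -9*(-1528) = 13752)
(d + w) + 415098 = (13752 - 51/11) + 415098 = 151221/11 + 415098 = 4717299/11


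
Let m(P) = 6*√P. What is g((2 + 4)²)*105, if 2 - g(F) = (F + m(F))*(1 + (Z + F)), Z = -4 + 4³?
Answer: -733110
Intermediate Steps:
Z = 60 (Z = -4 + 64 = 60)
g(F) = 2 - (61 + F)*(F + 6*√F) (g(F) = 2 - (F + 6*√F)*(1 + (60 + F)) = 2 - (F + 6*√F)*(61 + F) = 2 - (61 + F)*(F + 6*√F))
g((2 + 4)²)*105 = (2 - ((2 + 4)²)² - 366*√((2 + 4)²) - 61*(2 + 4)² - 6*((2 + 4)²)^(3/2))*105 = (2 - (6²)² - 366*√(6²) - 61*6² - 6*(6²)^(3/2))*105 = (2 - 1*36² - 366*√36 - 61*36 - 6*36^(3/2))*105 = (2 - 1*1296 - 366*6 - 2196 - 6*216)*105 = (2 - 1296 - 2196 - 2196 - 1296)*105 = -6982*105 = -733110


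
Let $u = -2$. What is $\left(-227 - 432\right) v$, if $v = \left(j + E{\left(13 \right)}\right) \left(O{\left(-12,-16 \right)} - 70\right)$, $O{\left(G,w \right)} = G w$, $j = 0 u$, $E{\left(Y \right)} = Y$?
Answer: $-1045174$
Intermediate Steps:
$j = 0$ ($j = 0 \left(-2\right) = 0$)
$v = 1586$ ($v = \left(0 + 13\right) \left(\left(-12\right) \left(-16\right) - 70\right) = 13 \left(192 - 70\right) = 13 \cdot 122 = 1586$)
$\left(-227 - 432\right) v = \left(-227 - 432\right) 1586 = \left(-659\right) 1586 = -1045174$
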